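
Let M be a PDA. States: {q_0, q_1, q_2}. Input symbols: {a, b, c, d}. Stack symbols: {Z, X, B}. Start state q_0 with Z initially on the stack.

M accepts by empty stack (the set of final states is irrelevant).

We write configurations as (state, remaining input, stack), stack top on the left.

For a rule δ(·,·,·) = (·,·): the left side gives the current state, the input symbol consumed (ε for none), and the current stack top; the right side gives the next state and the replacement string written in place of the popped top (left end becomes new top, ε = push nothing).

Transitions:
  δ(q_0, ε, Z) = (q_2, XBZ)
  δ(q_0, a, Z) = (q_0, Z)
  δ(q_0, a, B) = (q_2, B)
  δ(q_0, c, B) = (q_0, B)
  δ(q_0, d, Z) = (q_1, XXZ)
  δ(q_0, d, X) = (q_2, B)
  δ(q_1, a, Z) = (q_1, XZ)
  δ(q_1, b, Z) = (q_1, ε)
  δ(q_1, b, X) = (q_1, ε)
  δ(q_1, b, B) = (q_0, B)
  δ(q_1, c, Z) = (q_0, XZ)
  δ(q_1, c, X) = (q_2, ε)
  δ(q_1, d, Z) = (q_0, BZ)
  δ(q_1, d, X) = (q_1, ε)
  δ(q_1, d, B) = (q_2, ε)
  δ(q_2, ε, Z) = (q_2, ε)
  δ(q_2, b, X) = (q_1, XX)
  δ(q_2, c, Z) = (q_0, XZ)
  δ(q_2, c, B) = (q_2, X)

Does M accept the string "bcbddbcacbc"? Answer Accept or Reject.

Reject

No computation consumes all input and empties the stack.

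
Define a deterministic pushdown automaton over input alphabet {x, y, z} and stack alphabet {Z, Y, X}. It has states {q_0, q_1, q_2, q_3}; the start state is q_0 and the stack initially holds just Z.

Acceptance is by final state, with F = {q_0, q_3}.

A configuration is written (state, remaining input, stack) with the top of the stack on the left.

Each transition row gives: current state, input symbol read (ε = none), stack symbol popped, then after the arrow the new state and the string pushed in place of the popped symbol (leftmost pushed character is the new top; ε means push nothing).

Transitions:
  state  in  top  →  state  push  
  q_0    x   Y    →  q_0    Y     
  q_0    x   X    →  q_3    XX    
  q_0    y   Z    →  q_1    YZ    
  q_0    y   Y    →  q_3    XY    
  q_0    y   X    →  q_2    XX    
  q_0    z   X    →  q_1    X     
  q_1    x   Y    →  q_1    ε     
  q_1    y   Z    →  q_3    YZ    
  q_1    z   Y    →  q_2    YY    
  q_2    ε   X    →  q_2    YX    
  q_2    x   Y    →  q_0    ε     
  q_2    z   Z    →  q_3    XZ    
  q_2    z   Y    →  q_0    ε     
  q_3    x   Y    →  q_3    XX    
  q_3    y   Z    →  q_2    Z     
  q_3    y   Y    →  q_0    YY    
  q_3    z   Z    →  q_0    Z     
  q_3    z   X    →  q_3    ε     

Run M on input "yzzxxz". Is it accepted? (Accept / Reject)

Reject

(q_0, yzzxxz, Z)
  read y, top Z: go to q_1, push YZ → (q_1, zzxxz, YZ)
  read z, top Y: go to q_2, push YY → (q_2, zxxz, YYZ)
  read z, top Y: go to q_0, push ε → (q_0, xxz, YZ)
  read x, top Y: go to q_0, push Y → (q_0, xz, YZ)
  read x, top Y: go to q_0, push Y → (q_0, z, YZ)
No transition applies at (q_0, z, YZ); input not fully consumed.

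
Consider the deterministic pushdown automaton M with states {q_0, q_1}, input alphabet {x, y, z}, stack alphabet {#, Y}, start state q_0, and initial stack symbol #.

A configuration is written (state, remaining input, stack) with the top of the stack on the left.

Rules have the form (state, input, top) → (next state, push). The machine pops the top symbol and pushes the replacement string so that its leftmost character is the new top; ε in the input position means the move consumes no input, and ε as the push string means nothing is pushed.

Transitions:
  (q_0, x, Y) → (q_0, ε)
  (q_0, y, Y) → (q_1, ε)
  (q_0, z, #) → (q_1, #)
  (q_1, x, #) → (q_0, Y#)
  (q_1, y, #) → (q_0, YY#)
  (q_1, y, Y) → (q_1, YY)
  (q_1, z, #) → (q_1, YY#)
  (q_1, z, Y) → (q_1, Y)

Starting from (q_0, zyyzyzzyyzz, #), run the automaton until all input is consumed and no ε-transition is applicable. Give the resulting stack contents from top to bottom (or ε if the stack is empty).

YYYY#

(q_0, zyyzyzzyyzz, #)
  read z, top #: go to q_1, push # → (q_1, yyzyzzyyzz, #)
  read y, top #: go to q_0, push YY# → (q_0, yzyzzyyzz, YY#)
  read y, top Y: go to q_1, push ε → (q_1, zyzzyyzz, Y#)
  read z, top Y: go to q_1, push Y → (q_1, yzzyyzz, Y#)
  read y, top Y: go to q_1, push YY → (q_1, zzyyzz, YY#)
  read z, top Y: go to q_1, push Y → (q_1, zyyzz, YY#)
  read z, top Y: go to q_1, push Y → (q_1, yyzz, YY#)
  read y, top Y: go to q_1, push YY → (q_1, yzz, YYY#)
  read y, top Y: go to q_1, push YY → (q_1, zz, YYYY#)
  read z, top Y: go to q_1, push Y → (q_1, z, YYYY#)
  read z, top Y: go to q_1, push Y → (q_1, ε, YYYY#)
All input consumed in state q_1 with stack YYYY#.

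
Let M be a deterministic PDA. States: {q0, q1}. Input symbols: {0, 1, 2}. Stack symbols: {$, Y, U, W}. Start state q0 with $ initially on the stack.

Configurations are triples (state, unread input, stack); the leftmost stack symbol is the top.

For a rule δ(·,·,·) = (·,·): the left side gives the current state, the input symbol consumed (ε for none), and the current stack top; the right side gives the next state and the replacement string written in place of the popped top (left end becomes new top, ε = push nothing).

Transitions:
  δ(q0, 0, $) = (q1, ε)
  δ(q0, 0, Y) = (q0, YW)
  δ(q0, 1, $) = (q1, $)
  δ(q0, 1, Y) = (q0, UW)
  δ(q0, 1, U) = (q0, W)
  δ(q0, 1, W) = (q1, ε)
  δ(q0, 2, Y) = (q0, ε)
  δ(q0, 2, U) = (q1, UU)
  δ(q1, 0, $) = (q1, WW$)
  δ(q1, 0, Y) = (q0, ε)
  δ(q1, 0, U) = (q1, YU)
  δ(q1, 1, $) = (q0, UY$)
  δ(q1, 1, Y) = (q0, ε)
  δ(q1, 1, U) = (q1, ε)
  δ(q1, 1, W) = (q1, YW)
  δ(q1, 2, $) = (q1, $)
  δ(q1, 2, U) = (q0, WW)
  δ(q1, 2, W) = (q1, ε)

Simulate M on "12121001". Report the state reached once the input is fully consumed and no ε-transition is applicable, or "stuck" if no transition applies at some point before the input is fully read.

(q0, 12121001, $) ⊢ (q1, 2121001, $) ⊢ (q1, 121001, $) ⊢ (q0, 21001, UY$) ⊢ (q1, 1001, UUY$) ⊢ (q1, 001, UY$) ⊢ (q1, 01, YUY$) ⊢ (q0, 1, UY$) ⊢ (q0, ε, WY$)
All input consumed; M is in state q0.

q0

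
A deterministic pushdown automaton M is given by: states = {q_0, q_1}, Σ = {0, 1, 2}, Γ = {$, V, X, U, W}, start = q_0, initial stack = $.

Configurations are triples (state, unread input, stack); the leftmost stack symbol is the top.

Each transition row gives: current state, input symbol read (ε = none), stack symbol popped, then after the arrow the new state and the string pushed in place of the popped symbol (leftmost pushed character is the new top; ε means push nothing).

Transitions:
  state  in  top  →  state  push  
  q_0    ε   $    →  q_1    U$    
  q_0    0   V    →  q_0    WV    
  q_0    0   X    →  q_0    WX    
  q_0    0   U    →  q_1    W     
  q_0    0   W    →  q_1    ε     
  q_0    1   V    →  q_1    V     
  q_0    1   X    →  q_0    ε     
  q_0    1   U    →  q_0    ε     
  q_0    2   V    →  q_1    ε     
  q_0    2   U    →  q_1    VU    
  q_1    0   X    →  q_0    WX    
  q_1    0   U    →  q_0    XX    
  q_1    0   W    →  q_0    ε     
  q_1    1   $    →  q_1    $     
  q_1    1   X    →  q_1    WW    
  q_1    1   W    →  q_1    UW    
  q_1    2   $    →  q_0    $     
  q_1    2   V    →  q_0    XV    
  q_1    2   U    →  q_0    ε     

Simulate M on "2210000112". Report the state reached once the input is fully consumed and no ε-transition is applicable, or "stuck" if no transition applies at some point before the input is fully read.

stuck

(q_0, 2210000112, $) ⊢ (q_1, 2210000112, U$) ⊢ (q_0, 210000112, $) ⊢ (q_1, 210000112, U$) ⊢ (q_0, 10000112, $) ⊢ (q_1, 10000112, U$)
No transition for (q_1, 1, top U); M blocks with input 10000112 remaining.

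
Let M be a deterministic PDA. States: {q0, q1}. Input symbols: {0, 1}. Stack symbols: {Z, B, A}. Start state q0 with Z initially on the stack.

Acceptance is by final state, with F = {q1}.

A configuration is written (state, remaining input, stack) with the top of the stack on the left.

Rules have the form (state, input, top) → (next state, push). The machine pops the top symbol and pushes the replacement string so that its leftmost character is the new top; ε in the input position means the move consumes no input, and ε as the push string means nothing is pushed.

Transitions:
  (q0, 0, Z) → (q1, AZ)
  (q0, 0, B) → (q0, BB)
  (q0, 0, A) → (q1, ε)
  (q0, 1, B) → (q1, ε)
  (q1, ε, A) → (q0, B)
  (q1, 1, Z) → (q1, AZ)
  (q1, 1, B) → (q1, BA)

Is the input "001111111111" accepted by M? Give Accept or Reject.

(q0, 001111111111, Z)
  read 0, top Z: go to q1, push AZ → (q1, 01111111111, AZ)
  ε-move, top A: go to q0, push B → (q0, 01111111111, BZ)
  read 0, top B: go to q0, push BB → (q0, 1111111111, BBZ)
  read 1, top B: go to q1, push ε → (q1, 111111111, BZ)
  read 1, top B: go to q1, push BA → (q1, 11111111, BAZ)
  read 1, top B: go to q1, push BA → (q1, 1111111, BAAZ)
  read 1, top B: go to q1, push BA → (q1, 111111, BAAAZ)
  read 1, top B: go to q1, push BA → (q1, 11111, BAAAAZ)
  read 1, top B: go to q1, push BA → (q1, 1111, BAAAAAZ)
  read 1, top B: go to q1, push BA → (q1, 111, BAAAAAAZ)
  read 1, top B: go to q1, push BA → (q1, 11, BAAAAAAAZ)
  read 1, top B: go to q1, push BA → (q1, 1, BAAAAAAAAZ)
  read 1, top B: go to q1, push BA → (q1, ε, BAAAAAAAAAZ)
All input consumed; state q1 ∈ F.

Accept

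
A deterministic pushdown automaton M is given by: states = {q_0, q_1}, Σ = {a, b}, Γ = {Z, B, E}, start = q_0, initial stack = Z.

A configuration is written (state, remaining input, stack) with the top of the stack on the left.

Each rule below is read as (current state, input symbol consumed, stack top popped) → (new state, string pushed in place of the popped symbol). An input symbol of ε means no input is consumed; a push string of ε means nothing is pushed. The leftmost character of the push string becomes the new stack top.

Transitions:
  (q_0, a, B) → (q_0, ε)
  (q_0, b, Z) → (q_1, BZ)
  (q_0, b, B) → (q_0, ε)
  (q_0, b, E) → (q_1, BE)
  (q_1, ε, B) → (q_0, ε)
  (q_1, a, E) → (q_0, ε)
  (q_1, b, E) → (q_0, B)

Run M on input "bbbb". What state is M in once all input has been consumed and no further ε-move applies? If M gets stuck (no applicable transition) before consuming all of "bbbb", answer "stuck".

q_0

(q_0, bbbb, Z)
  read b, top Z: go to q_1, push BZ → (q_1, bbb, BZ)
  ε-move, top B: go to q_0, push ε → (q_0, bbb, Z)
  read b, top Z: go to q_1, push BZ → (q_1, bb, BZ)
  ε-move, top B: go to q_0, push ε → (q_0, bb, Z)
  read b, top Z: go to q_1, push BZ → (q_1, b, BZ)
  ε-move, top B: go to q_0, push ε → (q_0, b, Z)
  read b, top Z: go to q_1, push BZ → (q_1, ε, BZ)
  ε-move, top B: go to q_0, push ε → (q_0, ε, Z)
All input consumed; M is in state q_0.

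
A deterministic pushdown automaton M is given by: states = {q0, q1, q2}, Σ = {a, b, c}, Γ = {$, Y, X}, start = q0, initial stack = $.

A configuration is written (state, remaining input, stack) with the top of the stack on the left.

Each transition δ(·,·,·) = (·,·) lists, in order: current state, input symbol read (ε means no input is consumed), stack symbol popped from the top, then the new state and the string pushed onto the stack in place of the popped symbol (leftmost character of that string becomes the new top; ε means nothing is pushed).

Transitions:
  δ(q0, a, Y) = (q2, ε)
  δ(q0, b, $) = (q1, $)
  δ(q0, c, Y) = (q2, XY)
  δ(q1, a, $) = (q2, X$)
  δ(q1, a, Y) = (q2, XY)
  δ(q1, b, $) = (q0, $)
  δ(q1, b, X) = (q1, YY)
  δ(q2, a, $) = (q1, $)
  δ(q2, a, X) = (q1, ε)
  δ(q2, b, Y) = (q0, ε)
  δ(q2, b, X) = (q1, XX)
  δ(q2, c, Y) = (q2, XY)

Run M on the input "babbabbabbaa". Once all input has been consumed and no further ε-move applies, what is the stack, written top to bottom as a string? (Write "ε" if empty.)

(q0, babbabbabbaa, $)
  read b, top $: go to q1, push $ → (q1, abbabbabbaa, $)
  read a, top $: go to q2, push X$ → (q2, bbabbabbaa, X$)
  read b, top X: go to q1, push XX → (q1, babbabbaa, XX$)
  read b, top X: go to q1, push YY → (q1, abbabbaa, YYX$)
  read a, top Y: go to q2, push XY → (q2, bbabbaa, XYYX$)
  read b, top X: go to q1, push XX → (q1, babbaa, XXYYX$)
  read b, top X: go to q1, push YY → (q1, abbaa, YYXYYX$)
  read a, top Y: go to q2, push XY → (q2, bbaa, XYYXYYX$)
  read b, top X: go to q1, push XX → (q1, baa, XXYYXYYX$)
  read b, top X: go to q1, push YY → (q1, aa, YYXYYXYYX$)
  read a, top Y: go to q2, push XY → (q2, a, XYYXYYXYYX$)
  read a, top X: go to q1, push ε → (q1, ε, YYXYYXYYX$)
All input consumed in state q1 with stack YYXYYXYYX$.

YYXYYXYYX$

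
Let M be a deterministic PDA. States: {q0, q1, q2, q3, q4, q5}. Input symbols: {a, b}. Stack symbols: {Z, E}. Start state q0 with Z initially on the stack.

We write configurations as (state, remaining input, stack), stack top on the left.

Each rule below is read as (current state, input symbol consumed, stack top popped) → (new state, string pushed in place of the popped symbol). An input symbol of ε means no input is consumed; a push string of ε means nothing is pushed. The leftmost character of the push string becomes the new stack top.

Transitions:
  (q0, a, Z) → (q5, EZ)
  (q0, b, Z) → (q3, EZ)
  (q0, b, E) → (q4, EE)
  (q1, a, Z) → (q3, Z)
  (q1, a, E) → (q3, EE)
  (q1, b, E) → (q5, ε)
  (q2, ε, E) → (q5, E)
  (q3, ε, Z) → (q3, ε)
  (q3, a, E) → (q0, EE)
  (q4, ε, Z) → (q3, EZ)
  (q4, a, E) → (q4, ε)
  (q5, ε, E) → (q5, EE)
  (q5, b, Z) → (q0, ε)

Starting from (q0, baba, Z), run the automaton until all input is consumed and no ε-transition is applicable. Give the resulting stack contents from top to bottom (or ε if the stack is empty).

EEZ

(q0, baba, Z)
  read b, top Z: go to q3, push EZ → (q3, aba, EZ)
  read a, top E: go to q0, push EE → (q0, ba, EEZ)
  read b, top E: go to q4, push EE → (q4, a, EEEZ)
  read a, top E: go to q4, push ε → (q4, ε, EEZ)
All input consumed in state q4 with stack EEZ.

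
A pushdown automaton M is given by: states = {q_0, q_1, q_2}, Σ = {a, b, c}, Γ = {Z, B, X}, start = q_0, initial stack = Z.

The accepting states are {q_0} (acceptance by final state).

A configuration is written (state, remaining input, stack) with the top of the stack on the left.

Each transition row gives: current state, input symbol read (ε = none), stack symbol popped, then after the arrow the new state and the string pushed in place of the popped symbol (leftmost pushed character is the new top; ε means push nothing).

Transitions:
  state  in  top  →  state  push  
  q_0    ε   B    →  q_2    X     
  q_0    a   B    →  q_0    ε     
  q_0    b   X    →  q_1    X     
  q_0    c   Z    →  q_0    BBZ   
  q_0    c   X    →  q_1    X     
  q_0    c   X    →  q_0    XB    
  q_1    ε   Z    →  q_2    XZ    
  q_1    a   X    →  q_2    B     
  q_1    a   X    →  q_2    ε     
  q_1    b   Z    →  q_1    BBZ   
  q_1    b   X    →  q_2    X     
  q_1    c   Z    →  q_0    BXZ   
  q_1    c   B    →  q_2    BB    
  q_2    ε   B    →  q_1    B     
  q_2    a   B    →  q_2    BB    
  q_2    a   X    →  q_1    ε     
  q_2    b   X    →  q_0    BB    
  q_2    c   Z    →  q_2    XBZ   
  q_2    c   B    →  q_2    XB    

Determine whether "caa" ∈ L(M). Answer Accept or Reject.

Accept

One accepting computation: (q_0, caa, Z) ⊢ (q_0, aa, BBZ) ⊢ (q_0, a, BZ) ⊢ (q_0, ε, Z)
All input consumed and state q_0 ∈ F.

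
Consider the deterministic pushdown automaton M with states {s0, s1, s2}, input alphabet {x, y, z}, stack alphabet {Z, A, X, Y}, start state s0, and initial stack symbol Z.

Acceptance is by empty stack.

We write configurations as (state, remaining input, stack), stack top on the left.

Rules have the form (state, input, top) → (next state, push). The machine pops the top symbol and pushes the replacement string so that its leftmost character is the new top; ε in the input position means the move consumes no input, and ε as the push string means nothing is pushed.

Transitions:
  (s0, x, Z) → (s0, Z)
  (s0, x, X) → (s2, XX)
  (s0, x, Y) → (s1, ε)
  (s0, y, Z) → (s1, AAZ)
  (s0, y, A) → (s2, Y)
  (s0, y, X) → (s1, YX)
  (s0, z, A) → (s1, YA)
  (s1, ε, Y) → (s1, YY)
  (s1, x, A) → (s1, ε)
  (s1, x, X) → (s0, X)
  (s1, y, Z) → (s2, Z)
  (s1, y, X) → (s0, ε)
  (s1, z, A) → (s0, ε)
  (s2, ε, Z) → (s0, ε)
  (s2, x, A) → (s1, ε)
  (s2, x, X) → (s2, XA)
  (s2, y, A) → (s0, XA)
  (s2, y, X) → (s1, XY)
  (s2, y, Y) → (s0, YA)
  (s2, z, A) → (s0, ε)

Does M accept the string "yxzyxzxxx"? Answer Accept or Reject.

(s0, yxzyxzxxx, Z) ⊢ (s1, xzyxzxxx, AAZ) ⊢ (s1, zyxzxxx, AZ) ⊢ (s0, yxzxxx, Z) ⊢ (s1, xzxxx, AAZ) ⊢ (s1, zxxx, AZ) ⊢ (s0, xxx, Z) ⊢ (s0, xx, Z) ⊢ (s0, x, Z) ⊢ (s0, ε, Z)
All input consumed; stack is Z, not empty, and no further ε-move applies.

Reject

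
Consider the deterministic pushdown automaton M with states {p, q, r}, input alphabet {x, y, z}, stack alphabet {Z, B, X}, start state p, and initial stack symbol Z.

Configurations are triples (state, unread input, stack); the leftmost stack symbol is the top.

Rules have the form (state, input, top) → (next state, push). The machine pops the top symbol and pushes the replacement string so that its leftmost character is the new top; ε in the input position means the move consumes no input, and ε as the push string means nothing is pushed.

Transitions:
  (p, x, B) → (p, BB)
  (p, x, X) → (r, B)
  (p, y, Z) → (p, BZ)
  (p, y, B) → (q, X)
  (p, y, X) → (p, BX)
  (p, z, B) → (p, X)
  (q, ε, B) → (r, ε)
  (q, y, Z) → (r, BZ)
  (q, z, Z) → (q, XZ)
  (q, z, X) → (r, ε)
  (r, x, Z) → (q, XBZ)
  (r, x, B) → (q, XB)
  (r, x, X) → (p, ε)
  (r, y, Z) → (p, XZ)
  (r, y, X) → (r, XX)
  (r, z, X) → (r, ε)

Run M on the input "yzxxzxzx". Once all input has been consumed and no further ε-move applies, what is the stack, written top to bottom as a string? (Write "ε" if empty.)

(p, yzxxzxzx, Z)
  read y, top Z: go to p, push BZ → (p, zxxzxzx, BZ)
  read z, top B: go to p, push X → (p, xxzxzx, XZ)
  read x, top X: go to r, push B → (r, xzxzx, BZ)
  read x, top B: go to q, push XB → (q, zxzx, XBZ)
  read z, top X: go to r, push ε → (r, xzx, BZ)
  read x, top B: go to q, push XB → (q, zx, XBZ)
  read z, top X: go to r, push ε → (r, x, BZ)
  read x, top B: go to q, push XB → (q, ε, XBZ)
All input consumed in state q with stack XBZ.

XBZ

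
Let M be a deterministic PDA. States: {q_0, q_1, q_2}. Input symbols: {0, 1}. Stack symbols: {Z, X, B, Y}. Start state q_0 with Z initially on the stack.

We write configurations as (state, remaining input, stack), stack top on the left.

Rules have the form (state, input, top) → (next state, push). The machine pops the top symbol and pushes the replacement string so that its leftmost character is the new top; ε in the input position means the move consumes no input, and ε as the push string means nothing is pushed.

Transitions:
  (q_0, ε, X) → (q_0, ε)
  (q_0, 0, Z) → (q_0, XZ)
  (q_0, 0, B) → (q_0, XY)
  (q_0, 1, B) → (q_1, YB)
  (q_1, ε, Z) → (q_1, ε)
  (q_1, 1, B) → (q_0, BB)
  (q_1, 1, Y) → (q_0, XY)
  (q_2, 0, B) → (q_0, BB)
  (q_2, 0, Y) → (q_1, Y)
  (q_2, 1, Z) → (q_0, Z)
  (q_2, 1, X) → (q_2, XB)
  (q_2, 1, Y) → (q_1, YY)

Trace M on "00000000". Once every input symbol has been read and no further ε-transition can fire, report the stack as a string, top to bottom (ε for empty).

Z

(q_0, 00000000, Z) ⊢ (q_0, 0000000, XZ) ⊢ (q_0, 0000000, Z) ⊢ (q_0, 000000, XZ) ⊢ (q_0, 000000, Z) ⊢ (q_0, 00000, XZ) ⊢ (q_0, 00000, Z) ⊢ (q_0, 0000, XZ) ⊢ (q_0, 0000, Z) ⊢ (q_0, 000, XZ) ⊢ (q_0, 000, Z) ⊢ (q_0, 00, XZ) ⊢ (q_0, 00, Z) ⊢ (q_0, 0, XZ) ⊢ (q_0, 0, Z) ⊢ (q_0, ε, XZ) ⊢ (q_0, ε, Z)
All input consumed in state q_0 with stack Z.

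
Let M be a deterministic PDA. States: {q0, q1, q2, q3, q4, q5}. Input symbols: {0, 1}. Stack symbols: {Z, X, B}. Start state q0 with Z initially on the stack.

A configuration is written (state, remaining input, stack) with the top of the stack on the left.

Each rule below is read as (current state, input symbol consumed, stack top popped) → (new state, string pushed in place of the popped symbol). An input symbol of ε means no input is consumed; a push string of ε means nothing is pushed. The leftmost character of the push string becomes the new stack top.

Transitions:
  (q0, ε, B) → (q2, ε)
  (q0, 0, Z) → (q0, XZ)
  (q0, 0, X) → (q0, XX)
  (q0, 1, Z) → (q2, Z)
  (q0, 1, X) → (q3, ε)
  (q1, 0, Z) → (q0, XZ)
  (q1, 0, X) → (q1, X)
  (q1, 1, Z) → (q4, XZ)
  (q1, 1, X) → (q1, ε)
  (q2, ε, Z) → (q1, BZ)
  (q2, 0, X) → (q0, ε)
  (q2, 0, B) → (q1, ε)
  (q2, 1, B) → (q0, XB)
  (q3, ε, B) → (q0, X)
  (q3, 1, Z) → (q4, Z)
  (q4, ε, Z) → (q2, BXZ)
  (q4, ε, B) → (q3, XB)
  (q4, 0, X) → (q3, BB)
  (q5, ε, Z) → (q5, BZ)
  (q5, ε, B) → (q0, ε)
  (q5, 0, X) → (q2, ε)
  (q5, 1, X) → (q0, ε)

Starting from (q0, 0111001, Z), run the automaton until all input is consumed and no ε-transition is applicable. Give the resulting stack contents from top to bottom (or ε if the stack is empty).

(q0, 0111001, Z)
  read 0, top Z: go to q0, push XZ → (q0, 111001, XZ)
  read 1, top X: go to q3, push ε → (q3, 11001, Z)
  read 1, top Z: go to q4, push Z → (q4, 1001, Z)
  ε-move, top Z: go to q2, push BXZ → (q2, 1001, BXZ)
  read 1, top B: go to q0, push XB → (q0, 001, XBXZ)
  read 0, top X: go to q0, push XX → (q0, 01, XXBXZ)
  read 0, top X: go to q0, push XX → (q0, 1, XXXBXZ)
  read 1, top X: go to q3, push ε → (q3, ε, XXBXZ)
All input consumed in state q3 with stack XXBXZ.

XXBXZ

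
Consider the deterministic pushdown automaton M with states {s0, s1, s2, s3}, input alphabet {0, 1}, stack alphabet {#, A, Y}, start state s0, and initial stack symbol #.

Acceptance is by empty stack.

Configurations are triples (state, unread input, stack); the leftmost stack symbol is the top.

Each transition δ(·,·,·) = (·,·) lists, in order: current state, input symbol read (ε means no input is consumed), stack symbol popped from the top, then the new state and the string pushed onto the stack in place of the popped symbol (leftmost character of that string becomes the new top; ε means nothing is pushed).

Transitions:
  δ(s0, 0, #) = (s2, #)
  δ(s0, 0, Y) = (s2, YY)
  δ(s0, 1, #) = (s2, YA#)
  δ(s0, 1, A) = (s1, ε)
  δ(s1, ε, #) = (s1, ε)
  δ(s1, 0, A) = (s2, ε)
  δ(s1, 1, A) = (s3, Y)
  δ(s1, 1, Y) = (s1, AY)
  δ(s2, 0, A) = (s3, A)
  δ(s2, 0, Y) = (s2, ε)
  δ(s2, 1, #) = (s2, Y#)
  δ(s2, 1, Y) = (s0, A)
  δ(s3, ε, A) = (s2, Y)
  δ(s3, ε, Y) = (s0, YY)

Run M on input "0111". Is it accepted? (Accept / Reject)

(s0, 0111, #)
  read 0, top #: go to s2, push # → (s2, 111, #)
  read 1, top #: go to s2, push Y# → (s2, 11, Y#)
  read 1, top Y: go to s0, push A → (s0, 1, A#)
  read 1, top A: go to s1, push ε → (s1, ε, #)
  ε-move, top #: go to s1, push ε → (s1, ε, ε)
All input consumed and the stack is empty.

Accept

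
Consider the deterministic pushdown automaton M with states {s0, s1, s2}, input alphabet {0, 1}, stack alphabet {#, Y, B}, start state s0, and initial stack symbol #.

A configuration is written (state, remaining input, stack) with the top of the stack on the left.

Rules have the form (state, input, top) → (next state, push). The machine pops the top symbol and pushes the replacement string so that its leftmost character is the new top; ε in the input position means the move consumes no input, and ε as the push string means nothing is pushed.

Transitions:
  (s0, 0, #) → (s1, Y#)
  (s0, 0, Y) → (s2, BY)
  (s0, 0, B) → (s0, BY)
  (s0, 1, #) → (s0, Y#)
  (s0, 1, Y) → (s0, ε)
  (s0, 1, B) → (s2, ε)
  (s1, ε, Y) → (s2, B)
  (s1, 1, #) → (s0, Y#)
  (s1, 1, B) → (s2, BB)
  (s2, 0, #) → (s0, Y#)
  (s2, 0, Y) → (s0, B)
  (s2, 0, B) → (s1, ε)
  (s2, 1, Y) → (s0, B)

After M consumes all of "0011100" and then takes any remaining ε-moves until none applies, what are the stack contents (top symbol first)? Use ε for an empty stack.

B#

(s0, 0011100, #)
  read 0, top #: go to s1, push Y# → (s1, 011100, Y#)
  ε-move, top Y: go to s2, push B → (s2, 011100, B#)
  read 0, top B: go to s1, push ε → (s1, 11100, #)
  read 1, top #: go to s0, push Y# → (s0, 1100, Y#)
  read 1, top Y: go to s0, push ε → (s0, 100, #)
  read 1, top #: go to s0, push Y# → (s0, 00, Y#)
  read 0, top Y: go to s2, push BY → (s2, 0, BY#)
  read 0, top B: go to s1, push ε → (s1, ε, Y#)
  ε-move, top Y: go to s2, push B → (s2, ε, B#)
All input consumed in state s2 with stack B#.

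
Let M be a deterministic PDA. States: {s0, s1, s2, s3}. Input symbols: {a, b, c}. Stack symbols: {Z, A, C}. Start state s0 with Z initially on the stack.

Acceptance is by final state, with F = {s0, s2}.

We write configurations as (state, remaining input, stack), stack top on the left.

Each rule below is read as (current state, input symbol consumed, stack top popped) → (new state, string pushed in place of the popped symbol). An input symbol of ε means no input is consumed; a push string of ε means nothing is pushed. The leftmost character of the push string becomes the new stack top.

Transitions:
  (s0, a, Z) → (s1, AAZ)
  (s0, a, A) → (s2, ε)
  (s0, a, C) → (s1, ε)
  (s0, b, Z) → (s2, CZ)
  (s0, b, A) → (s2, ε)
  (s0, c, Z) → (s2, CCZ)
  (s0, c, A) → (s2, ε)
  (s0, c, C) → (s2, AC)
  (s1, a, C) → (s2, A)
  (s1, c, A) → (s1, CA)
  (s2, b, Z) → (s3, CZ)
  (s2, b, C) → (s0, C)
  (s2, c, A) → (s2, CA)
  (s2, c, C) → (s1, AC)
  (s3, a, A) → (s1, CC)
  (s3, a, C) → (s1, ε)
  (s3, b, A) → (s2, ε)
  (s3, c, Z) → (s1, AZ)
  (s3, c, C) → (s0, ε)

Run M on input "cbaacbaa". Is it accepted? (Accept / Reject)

(s0, cbaacbaa, Z)
  read c, top Z: go to s2, push CCZ → (s2, baacbaa, CCZ)
  read b, top C: go to s0, push C → (s0, aacbaa, CCZ)
  read a, top C: go to s1, push ε → (s1, acbaa, CZ)
  read a, top C: go to s2, push A → (s2, cbaa, AZ)
  read c, top A: go to s2, push CA → (s2, baa, CAZ)
  read b, top C: go to s0, push C → (s0, aa, CAZ)
  read a, top C: go to s1, push ε → (s1, a, AZ)
No transition applies at (s1, a, AZ); input not fully consumed.

Reject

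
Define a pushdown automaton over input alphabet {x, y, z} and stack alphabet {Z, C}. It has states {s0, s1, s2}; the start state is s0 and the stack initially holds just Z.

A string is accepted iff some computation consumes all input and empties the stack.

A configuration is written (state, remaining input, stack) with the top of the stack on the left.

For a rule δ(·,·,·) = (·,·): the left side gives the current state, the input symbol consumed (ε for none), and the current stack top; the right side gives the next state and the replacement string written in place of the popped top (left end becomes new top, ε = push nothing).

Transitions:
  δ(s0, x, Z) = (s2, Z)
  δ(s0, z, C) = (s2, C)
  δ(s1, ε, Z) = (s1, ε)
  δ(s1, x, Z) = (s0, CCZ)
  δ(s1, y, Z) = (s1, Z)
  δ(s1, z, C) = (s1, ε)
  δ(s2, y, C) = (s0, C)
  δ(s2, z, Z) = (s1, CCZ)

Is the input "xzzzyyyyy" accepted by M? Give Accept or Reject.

Accept

One accepting computation: (s0, xzzzyyyyy, Z) ⊢ (s2, zzzyyyyy, Z) ⊢ (s1, zzyyyyy, CCZ) ⊢ (s1, zyyyyy, CZ) ⊢ (s1, yyyyy, Z) ⊢ (s1, yyyy, Z) ⊢ (s1, yyy, Z) ⊢ (s1, yy, Z) ⊢ (s1, y, Z) ⊢ (s1, ε, Z) ⊢ (s1, ε, ε)
All input consumed and the stack is empty.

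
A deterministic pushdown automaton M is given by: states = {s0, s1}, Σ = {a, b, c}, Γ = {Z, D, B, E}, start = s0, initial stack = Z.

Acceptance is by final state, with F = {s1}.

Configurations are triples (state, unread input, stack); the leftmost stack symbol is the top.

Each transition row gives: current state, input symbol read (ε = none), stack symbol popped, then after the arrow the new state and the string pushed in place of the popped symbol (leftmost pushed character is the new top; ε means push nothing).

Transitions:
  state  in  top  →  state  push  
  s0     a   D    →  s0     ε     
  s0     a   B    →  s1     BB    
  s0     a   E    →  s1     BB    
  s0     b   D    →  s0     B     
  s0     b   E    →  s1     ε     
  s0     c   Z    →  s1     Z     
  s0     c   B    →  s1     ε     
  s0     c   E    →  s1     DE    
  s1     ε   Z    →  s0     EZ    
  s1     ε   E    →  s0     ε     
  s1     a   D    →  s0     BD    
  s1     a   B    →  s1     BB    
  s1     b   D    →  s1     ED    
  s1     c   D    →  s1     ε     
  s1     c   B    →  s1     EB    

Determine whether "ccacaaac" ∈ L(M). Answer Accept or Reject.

Accept

(s0, ccacaaac, Z)
  read c, top Z: go to s1, push Z → (s1, cacaaac, Z)
  ε-move, top Z: go to s0, push EZ → (s0, cacaaac, EZ)
  read c, top E: go to s1, push DE → (s1, acaaac, DEZ)
  read a, top D: go to s0, push BD → (s0, caaac, BDEZ)
  read c, top B: go to s1, push ε → (s1, aaac, DEZ)
  read a, top D: go to s0, push BD → (s0, aac, BDEZ)
  read a, top B: go to s1, push BB → (s1, ac, BBDEZ)
  read a, top B: go to s1, push BB → (s1, c, BBBDEZ)
  read c, top B: go to s1, push EB → (s1, ε, EBBBDEZ)
All input consumed; state s1 ∈ F.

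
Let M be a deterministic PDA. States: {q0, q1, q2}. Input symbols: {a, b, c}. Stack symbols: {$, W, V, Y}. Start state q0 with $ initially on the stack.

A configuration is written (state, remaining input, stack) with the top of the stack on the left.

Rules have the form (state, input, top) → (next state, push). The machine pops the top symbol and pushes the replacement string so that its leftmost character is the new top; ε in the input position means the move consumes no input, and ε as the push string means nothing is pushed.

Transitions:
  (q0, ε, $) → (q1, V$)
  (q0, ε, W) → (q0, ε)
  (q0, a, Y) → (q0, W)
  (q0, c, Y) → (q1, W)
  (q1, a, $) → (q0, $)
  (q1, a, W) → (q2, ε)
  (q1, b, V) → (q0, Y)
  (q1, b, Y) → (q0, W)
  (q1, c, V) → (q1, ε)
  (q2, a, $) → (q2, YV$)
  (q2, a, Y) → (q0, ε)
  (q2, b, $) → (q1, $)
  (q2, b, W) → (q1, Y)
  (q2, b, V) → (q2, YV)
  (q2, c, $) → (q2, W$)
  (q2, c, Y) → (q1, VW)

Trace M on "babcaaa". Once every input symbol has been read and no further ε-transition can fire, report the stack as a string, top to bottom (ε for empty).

(q0, babcaaa, $)
  ε-move, top $: go to q1, push V$ → (q1, babcaaa, V$)
  read b, top V: go to q0, push Y → (q0, abcaaa, Y$)
  read a, top Y: go to q0, push W → (q0, bcaaa, W$)
  ε-move, top W: go to q0, push ε → (q0, bcaaa, $)
  ε-move, top $: go to q1, push V$ → (q1, bcaaa, V$)
  read b, top V: go to q0, push Y → (q0, caaa, Y$)
  read c, top Y: go to q1, push W → (q1, aaa, W$)
  read a, top W: go to q2, push ε → (q2, aa, $)
  read a, top $: go to q2, push YV$ → (q2, a, YV$)
  read a, top Y: go to q0, push ε → (q0, ε, V$)
All input consumed in state q0 with stack V$.

V$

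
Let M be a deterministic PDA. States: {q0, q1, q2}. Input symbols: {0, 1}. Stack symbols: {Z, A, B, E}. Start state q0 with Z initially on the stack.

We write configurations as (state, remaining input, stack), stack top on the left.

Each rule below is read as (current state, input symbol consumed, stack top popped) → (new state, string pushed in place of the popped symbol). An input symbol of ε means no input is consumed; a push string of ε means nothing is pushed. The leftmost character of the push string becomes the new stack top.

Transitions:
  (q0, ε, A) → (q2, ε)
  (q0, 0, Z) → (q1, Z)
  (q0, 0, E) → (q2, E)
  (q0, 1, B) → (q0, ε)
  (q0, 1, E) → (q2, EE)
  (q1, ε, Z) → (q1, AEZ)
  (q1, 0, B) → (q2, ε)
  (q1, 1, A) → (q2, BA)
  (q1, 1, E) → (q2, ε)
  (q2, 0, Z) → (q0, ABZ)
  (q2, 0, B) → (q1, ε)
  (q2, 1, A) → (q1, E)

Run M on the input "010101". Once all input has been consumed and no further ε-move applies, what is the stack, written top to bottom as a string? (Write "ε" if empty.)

BAEZ

(q0, 010101, Z)
  read 0, top Z: go to q1, push Z → (q1, 10101, Z)
  ε-move, top Z: go to q1, push AEZ → (q1, 10101, AEZ)
  read 1, top A: go to q2, push BA → (q2, 0101, BAEZ)
  read 0, top B: go to q1, push ε → (q1, 101, AEZ)
  read 1, top A: go to q2, push BA → (q2, 01, BAEZ)
  read 0, top B: go to q1, push ε → (q1, 1, AEZ)
  read 1, top A: go to q2, push BA → (q2, ε, BAEZ)
All input consumed in state q2 with stack BAEZ.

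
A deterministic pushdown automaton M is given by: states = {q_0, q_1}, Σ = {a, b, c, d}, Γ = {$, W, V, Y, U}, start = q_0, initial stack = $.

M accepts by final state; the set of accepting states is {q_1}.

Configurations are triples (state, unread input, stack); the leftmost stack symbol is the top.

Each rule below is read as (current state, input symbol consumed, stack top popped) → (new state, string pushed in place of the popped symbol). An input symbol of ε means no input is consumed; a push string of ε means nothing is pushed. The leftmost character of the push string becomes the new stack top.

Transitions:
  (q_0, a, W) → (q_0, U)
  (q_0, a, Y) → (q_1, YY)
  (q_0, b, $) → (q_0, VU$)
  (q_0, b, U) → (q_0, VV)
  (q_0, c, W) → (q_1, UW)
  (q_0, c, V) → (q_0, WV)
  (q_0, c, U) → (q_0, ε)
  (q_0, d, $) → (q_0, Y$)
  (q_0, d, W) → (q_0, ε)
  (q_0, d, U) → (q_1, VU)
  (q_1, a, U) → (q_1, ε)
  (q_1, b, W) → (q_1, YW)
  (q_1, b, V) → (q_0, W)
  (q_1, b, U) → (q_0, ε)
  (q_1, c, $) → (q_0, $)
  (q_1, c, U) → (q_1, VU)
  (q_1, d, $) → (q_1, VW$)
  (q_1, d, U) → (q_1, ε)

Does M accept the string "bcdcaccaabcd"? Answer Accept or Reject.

(q_0, bcdcaccaabcd, $)
  read b, top $: go to q_0, push VU$ → (q_0, cdcaccaabcd, VU$)
  read c, top V: go to q_0, push WV → (q_0, dcaccaabcd, WVU$)
  read d, top W: go to q_0, push ε → (q_0, caccaabcd, VU$)
  read c, top V: go to q_0, push WV → (q_0, accaabcd, WVU$)
  read a, top W: go to q_0, push U → (q_0, ccaabcd, UVU$)
  read c, top U: go to q_0, push ε → (q_0, caabcd, VU$)
  read c, top V: go to q_0, push WV → (q_0, aabcd, WVU$)
  read a, top W: go to q_0, push U → (q_0, abcd, UVU$)
No transition applies at (q_0, abcd, UVU$); input not fully consumed.

Reject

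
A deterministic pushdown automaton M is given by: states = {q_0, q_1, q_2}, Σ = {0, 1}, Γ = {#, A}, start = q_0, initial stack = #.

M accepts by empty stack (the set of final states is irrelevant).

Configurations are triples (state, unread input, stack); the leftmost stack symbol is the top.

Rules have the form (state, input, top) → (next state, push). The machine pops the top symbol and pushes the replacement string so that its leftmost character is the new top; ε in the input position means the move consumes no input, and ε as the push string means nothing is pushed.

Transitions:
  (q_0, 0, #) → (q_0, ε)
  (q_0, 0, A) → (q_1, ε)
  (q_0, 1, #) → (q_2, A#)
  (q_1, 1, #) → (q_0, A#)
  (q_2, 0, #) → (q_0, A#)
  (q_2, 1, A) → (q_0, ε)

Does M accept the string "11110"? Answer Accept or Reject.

(q_0, 11110, #) ⊢ (q_2, 1110, A#) ⊢ (q_0, 110, #) ⊢ (q_2, 10, A#) ⊢ (q_0, 0, #) ⊢ (q_0, ε, ε)
All input consumed and the stack is empty.

Accept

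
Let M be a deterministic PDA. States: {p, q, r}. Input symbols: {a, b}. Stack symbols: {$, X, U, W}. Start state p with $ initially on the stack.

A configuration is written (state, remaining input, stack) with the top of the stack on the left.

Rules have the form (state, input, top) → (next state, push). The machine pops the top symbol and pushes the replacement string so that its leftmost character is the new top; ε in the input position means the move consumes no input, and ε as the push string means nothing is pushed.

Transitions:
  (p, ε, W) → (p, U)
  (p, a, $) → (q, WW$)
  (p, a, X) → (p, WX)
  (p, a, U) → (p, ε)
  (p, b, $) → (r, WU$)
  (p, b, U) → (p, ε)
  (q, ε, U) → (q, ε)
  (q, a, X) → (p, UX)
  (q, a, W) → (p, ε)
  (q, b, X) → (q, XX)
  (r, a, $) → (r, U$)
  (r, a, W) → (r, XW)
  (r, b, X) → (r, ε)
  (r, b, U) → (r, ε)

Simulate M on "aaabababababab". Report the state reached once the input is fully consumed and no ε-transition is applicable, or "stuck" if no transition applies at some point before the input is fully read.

(p, aaabababababab, $) ⊢ (q, aabababababab, WW$) ⊢ (p, abababababab, W$) ⊢ (p, abababababab, U$) ⊢ (p, bababababab, $) ⊢ (r, ababababab, WU$) ⊢ (r, babababab, XWU$) ⊢ (r, abababab, WU$) ⊢ (r, bababab, XWU$) ⊢ (r, ababab, WU$) ⊢ (r, babab, XWU$) ⊢ (r, abab, WU$) ⊢ (r, bab, XWU$) ⊢ (r, ab, WU$) ⊢ (r, b, XWU$) ⊢ (r, ε, WU$)
All input consumed; M is in state r.

r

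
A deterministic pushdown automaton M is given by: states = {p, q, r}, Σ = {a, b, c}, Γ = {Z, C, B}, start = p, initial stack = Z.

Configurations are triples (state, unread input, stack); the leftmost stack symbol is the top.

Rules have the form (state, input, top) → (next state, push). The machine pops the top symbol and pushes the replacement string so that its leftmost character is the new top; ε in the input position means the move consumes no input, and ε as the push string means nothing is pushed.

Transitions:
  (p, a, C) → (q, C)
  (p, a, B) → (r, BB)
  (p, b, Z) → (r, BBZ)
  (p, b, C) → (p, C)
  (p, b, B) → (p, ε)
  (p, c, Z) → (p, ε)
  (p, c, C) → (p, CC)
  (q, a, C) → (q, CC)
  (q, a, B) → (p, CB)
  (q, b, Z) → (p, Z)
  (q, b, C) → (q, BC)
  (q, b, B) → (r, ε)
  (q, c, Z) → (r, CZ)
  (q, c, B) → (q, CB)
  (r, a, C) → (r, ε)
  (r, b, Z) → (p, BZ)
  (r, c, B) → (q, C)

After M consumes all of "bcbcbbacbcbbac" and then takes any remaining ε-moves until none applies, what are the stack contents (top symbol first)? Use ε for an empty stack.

(p, bcbcbbacbcbbac, Z)
  read b, top Z: go to r, push BBZ → (r, cbcbbacbcbbac, BBZ)
  read c, top B: go to q, push C → (q, bcbbacbcbbac, CBZ)
  read b, top C: go to q, push BC → (q, cbbacbcbbac, BCBZ)
  read c, top B: go to q, push CB → (q, bbacbcbbac, CBCBZ)
  read b, top C: go to q, push BC → (q, bacbcbbac, BCBCBZ)
  read b, top B: go to r, push ε → (r, acbcbbac, CBCBZ)
  read a, top C: go to r, push ε → (r, cbcbbac, BCBZ)
  read c, top B: go to q, push C → (q, bcbbac, CCBZ)
  read b, top C: go to q, push BC → (q, cbbac, BCCBZ)
  read c, top B: go to q, push CB → (q, bbac, CBCCBZ)
  read b, top C: go to q, push BC → (q, bac, BCBCCBZ)
  read b, top B: go to r, push ε → (r, ac, CBCCBZ)
  read a, top C: go to r, push ε → (r, c, BCCBZ)
  read c, top B: go to q, push C → (q, ε, CCCBZ)
All input consumed in state q with stack CCCBZ.

CCCBZ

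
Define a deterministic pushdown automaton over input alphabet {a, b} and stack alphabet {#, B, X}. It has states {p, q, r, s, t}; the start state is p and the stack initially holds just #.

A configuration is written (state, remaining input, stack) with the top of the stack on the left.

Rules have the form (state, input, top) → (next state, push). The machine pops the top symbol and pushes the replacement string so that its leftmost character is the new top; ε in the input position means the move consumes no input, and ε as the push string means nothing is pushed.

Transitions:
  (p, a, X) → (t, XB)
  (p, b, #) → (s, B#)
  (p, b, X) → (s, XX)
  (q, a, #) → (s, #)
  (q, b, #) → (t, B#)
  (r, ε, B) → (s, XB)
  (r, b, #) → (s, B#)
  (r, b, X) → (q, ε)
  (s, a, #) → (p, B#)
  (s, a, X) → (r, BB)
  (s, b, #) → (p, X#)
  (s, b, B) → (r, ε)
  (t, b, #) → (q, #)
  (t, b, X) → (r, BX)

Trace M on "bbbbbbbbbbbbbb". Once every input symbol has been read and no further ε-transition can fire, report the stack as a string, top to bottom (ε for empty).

#

(p, bbbbbbbbbbbbbb, #) ⊢ (s, bbbbbbbbbbbbb, B#) ⊢ (r, bbbbbbbbbbbb, #) ⊢ (s, bbbbbbbbbbb, B#) ⊢ (r, bbbbbbbbbb, #) ⊢ (s, bbbbbbbbb, B#) ⊢ (r, bbbbbbbb, #) ⊢ (s, bbbbbbb, B#) ⊢ (r, bbbbbb, #) ⊢ (s, bbbbb, B#) ⊢ (r, bbbb, #) ⊢ (s, bbb, B#) ⊢ (r, bb, #) ⊢ (s, b, B#) ⊢ (r, ε, #)
All input consumed in state r with stack #.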